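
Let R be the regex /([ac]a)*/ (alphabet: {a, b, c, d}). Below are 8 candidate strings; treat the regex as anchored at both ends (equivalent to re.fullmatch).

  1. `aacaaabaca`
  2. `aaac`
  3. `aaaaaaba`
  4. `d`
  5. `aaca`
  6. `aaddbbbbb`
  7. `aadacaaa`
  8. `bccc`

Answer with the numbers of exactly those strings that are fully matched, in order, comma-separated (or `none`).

1 → no match
2 → no match
3 → no match
4 → no match
5 → match
6 → no match
7 → no match
8 → no match

5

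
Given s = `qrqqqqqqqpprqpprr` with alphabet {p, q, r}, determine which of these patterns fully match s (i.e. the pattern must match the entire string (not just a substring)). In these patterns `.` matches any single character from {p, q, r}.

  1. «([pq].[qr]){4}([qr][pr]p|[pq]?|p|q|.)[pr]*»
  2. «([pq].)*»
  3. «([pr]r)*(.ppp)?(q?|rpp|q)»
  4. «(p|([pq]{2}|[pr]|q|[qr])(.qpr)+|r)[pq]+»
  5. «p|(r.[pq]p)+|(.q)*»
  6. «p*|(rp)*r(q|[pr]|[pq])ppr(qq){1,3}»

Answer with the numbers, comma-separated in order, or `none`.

1 → match
2 → no match
3 → no match
4 → no match
5 → no match
6 → no match

1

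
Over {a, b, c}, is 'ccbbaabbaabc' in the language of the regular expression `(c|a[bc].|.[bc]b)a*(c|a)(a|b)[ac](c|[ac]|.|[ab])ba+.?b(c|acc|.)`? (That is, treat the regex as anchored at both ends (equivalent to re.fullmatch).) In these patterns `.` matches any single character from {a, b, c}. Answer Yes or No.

No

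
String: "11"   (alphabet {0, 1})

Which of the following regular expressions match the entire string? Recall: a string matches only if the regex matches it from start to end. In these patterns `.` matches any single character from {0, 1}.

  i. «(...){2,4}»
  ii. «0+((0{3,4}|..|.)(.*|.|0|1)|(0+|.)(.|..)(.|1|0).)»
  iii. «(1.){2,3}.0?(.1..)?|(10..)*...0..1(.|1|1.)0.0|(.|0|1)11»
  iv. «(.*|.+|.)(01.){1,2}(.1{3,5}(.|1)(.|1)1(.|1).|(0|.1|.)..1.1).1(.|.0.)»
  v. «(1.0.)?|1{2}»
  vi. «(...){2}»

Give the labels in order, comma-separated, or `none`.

v

i → no match
ii → no match — must start with "0"
iii → no match
iv → no match
v → match
vi → no match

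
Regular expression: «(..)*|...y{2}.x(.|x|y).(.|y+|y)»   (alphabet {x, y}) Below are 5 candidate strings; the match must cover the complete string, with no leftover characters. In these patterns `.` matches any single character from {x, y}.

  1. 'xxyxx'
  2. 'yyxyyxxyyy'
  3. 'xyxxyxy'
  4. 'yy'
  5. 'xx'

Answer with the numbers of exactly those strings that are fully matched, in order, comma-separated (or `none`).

2, 4, 5

1 → no match
2 → match
3 → no match
4 → match
5 → match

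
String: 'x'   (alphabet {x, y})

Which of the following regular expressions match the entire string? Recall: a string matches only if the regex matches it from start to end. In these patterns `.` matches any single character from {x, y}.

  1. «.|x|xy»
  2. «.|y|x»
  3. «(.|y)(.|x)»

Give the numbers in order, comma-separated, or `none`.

1 → match
2 → match
3 → no match

1, 2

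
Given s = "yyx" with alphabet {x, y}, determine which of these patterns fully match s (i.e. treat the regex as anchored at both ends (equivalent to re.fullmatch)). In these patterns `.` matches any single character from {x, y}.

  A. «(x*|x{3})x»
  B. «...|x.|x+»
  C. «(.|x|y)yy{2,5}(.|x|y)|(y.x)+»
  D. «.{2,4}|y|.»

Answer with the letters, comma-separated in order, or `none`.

A → no match
B → match
C → match
D → match

B, C, D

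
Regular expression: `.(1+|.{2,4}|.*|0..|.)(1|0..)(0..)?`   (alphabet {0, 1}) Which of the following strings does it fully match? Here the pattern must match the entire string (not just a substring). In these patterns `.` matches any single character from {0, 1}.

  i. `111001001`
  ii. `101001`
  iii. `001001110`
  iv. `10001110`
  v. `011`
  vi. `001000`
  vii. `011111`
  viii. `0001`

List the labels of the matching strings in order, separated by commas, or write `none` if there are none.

i, ii, v, vi, vii, viii

i → match
ii → match
iii → no match
iv → no match
v → match
vi → match
vii → match
viii → match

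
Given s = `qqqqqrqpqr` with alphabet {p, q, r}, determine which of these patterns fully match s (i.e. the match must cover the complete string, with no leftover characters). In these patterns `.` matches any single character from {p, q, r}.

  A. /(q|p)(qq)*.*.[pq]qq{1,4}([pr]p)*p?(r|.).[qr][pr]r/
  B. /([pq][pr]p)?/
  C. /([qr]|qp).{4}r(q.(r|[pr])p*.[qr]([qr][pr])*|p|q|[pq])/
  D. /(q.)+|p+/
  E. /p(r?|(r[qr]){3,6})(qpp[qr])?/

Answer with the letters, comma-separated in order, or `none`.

A → no match
B → no match
C → no match
D → match
E → no match — must start with `p`

D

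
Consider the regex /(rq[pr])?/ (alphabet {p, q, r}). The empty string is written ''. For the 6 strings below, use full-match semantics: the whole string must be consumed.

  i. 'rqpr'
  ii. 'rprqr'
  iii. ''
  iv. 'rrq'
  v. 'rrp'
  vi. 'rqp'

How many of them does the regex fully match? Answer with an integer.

2

i → no match
ii → no match
iii → match
iv → no match
v → no match
vi → match
Total matched: 2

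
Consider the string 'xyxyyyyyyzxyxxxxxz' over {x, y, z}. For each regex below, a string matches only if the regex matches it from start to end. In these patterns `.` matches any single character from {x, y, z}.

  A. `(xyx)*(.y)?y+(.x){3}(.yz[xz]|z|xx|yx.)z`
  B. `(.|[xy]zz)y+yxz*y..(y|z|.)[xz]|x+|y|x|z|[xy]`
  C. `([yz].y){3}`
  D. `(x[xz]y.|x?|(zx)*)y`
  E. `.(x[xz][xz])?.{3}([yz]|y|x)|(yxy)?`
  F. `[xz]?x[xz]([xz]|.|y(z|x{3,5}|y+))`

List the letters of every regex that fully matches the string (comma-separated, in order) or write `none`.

A → match
B → no match
C → no match — must end with 'y'
D → no match — must end with 'y'
E → no match
F → no match

A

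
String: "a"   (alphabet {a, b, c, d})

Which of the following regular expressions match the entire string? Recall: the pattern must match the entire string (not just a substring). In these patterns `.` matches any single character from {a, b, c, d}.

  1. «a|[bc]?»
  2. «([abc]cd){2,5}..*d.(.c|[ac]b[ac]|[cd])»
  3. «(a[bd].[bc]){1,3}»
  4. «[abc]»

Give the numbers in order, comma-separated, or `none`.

1 → match
2 → no match
3 → no match
4 → match

1, 4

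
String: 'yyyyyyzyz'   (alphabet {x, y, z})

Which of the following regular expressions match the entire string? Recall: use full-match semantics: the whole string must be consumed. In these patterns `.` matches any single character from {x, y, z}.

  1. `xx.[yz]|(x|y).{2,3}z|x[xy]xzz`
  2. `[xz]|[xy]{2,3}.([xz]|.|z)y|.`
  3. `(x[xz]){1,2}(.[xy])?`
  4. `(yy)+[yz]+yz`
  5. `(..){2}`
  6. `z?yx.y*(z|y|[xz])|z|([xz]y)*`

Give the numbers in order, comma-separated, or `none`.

1 → no match
2 → no match
3 → no match — must start with 'x'
4 → match
5 → no match
6 → no match

4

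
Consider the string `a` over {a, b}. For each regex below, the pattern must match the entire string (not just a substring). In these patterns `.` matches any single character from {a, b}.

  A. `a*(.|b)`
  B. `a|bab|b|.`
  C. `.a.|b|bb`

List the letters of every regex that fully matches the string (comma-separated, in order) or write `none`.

A, B

A → match
B → match
C → no match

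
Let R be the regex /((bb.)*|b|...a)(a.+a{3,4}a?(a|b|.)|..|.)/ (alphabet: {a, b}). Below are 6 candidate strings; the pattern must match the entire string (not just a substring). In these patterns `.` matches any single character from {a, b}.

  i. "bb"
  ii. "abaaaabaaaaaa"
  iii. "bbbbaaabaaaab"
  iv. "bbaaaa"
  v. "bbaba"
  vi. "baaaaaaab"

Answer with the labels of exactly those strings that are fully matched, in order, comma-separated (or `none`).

i → match
ii → match
iii → no match
iv → match
v → match
vi → match

i, ii, iv, v, vi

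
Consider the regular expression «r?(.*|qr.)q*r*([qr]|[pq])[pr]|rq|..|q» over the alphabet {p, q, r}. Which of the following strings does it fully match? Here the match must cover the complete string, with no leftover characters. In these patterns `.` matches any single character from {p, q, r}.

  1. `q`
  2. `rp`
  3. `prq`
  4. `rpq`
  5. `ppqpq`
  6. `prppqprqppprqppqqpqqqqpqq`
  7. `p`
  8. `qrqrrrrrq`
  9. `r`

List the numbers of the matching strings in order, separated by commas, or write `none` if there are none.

1, 2

1 → match
2 → match
3 → no match
4 → no match
5 → no match
6 → no match
7 → no match
8 → no match
9 → no match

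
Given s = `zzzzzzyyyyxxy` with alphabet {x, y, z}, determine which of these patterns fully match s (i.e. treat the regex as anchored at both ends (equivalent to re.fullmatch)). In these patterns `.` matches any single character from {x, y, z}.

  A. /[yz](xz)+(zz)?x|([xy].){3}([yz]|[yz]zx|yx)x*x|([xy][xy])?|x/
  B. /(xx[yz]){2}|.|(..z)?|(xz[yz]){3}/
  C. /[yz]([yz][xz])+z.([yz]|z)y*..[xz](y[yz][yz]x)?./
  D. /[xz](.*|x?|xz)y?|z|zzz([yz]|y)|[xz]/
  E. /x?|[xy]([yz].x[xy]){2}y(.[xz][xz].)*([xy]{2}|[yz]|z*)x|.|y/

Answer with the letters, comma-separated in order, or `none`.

C, D

A → no match
B → no match
C → match
D → match
E → no match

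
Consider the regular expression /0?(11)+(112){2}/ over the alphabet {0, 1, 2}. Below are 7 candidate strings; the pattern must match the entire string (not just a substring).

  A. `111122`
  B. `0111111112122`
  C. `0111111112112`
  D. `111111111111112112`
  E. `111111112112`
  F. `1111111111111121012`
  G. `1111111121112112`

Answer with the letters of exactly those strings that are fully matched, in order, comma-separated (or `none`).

C, D, E

A → no match — must end with `112`
B → no match — must end with `112`
C → match
D → match
E → match
F → no match — must end with `112`
G → no match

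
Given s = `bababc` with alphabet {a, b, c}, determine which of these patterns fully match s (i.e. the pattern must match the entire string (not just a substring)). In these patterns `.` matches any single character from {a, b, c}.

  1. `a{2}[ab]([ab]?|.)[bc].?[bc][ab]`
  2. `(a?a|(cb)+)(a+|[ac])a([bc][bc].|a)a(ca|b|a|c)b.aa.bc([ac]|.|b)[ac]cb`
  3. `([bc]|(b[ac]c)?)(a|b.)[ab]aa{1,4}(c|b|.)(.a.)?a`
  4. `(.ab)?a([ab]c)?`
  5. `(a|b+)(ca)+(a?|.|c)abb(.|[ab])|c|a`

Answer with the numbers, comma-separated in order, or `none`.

1 → no match — must start with `a`
2 → no match — must end with `cb`
3 → no match — must end with `a`
4 → match
5 → no match

4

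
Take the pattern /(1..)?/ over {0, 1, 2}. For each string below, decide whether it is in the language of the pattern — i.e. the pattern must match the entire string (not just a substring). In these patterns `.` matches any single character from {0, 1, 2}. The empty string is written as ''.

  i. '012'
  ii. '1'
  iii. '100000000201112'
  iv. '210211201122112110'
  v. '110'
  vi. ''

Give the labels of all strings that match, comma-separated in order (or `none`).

v, vi

i → no match
ii → no match
iii → no match
iv → no match
v → match
vi → match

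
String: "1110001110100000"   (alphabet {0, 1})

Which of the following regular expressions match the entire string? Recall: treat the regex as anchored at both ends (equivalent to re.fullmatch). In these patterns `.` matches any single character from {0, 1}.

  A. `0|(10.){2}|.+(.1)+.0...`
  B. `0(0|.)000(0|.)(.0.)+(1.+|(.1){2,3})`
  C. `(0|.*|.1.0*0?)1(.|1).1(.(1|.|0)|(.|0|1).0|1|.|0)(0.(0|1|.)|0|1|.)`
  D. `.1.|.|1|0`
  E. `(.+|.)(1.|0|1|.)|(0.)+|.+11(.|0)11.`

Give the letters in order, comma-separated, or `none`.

A, C, E

A → match
B → no match — must start with "0"
C → match
D → no match
E → match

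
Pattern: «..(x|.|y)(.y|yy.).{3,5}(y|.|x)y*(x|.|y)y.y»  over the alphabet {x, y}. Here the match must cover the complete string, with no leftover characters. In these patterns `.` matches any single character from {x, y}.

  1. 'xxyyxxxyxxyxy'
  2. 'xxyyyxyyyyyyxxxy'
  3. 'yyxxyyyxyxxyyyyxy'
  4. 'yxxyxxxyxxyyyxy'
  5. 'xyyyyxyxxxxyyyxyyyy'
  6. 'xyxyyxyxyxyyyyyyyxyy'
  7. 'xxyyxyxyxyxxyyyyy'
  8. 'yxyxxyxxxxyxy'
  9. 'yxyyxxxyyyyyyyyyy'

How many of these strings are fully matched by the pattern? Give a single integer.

1

1 → no match
2 → no match
3 → match
4 → no match
5 → no match
6 → no match
7 → no match
8 → no match
9 → no match
Total matched: 1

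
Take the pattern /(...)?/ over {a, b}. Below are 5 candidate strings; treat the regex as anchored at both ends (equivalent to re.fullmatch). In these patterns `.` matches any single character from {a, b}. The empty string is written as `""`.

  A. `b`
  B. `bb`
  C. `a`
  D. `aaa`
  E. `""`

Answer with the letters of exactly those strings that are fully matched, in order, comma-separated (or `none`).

A → no match
B → no match
C → no match
D → match
E → match

D, E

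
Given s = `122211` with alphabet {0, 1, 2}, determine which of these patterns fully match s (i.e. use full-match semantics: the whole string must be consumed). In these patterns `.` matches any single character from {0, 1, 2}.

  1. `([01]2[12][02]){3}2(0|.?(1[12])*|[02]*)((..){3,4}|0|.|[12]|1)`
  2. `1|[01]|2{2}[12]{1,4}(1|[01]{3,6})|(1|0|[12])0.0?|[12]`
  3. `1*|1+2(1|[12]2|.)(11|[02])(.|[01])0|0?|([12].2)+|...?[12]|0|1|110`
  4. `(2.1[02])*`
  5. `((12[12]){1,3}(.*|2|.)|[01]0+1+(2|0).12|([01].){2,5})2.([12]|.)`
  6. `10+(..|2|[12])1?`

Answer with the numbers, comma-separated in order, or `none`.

1 → no match
2 → no match
3 → no match
4 → no match
5 → match
6 → no match — must start with `10`

5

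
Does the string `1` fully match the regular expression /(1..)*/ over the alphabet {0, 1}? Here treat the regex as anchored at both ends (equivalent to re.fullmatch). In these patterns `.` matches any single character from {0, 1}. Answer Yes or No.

No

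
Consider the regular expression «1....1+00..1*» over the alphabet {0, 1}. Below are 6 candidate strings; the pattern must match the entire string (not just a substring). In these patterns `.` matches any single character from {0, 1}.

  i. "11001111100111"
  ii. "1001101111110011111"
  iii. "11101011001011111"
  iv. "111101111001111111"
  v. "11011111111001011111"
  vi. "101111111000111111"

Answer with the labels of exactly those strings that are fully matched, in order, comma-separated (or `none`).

i → match
ii → no match
iii → no match
iv → match
v → match
vi → match

i, iv, v, vi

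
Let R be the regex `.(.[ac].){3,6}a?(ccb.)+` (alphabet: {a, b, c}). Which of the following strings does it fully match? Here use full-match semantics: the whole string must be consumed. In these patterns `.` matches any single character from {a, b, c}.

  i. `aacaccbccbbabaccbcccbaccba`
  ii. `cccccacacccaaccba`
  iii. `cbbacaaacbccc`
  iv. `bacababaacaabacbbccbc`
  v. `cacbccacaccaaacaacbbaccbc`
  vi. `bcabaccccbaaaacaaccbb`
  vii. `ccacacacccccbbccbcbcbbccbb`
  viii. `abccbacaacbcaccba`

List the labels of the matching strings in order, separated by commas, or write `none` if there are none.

i → match
ii → match
iii → no match
iv → no match
v → no match
vi → match
vii → no match
viii → match

i, ii, vi, viii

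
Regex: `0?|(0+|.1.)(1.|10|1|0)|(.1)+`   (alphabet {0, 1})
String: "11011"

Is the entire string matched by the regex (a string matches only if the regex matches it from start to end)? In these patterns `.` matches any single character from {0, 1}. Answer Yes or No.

Yes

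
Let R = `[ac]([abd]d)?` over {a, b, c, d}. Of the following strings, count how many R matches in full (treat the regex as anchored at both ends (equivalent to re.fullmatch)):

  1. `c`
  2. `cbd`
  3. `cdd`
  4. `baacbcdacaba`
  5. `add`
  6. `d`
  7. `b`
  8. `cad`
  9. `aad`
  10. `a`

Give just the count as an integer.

1 → match
2 → match
3 → match
4 → no match
5 → match
6 → no match
7 → no match
8 → match
9 → match
10 → match
Total matched: 7

7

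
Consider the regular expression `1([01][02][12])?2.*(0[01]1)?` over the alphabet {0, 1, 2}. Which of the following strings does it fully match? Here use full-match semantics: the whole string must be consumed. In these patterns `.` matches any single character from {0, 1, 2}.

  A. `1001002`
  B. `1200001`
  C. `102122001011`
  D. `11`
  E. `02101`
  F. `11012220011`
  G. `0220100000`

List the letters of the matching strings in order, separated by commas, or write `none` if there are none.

B, C, F

A → no match
B → match
C → match
D → no match
E → no match — must start with `1`
F → match
G → no match — must start with `1`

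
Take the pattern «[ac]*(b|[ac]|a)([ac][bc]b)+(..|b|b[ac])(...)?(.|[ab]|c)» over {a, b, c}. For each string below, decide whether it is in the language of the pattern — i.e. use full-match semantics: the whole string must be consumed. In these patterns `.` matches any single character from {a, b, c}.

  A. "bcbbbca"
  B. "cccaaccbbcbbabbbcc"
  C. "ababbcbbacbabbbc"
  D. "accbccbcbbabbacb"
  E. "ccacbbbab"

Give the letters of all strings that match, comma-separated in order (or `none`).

A, B, C, D, E

A → match
B → match
C → match
D → match
E → match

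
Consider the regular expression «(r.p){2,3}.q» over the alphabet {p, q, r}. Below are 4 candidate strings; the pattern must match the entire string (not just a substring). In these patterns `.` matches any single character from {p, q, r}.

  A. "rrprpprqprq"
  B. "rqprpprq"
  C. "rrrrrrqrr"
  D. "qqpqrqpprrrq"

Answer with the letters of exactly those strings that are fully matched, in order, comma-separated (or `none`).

A, B

A → match
B → match
C → no match — must end with "q"
D → no match — must start with "r"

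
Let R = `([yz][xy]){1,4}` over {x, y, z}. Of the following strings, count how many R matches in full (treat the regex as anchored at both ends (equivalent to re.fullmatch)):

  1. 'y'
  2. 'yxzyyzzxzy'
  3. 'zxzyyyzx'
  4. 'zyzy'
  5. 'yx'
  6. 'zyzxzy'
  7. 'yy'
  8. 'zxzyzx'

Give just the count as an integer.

1 → no match
2 → no match
3 → match
4 → match
5 → match
6 → match
7 → match
8 → match
Total matched: 6

6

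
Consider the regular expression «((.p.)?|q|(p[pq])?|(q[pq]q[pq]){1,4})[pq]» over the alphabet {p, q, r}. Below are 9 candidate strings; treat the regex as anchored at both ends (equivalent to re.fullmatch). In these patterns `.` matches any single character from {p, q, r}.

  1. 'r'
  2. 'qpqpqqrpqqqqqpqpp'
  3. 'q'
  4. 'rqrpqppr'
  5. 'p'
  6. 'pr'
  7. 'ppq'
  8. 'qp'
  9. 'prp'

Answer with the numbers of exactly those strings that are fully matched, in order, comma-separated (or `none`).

3, 5, 7, 8

1 → no match
2 → no match
3 → match
4 → no match
5 → match
6 → no match
7 → match
8 → match
9 → no match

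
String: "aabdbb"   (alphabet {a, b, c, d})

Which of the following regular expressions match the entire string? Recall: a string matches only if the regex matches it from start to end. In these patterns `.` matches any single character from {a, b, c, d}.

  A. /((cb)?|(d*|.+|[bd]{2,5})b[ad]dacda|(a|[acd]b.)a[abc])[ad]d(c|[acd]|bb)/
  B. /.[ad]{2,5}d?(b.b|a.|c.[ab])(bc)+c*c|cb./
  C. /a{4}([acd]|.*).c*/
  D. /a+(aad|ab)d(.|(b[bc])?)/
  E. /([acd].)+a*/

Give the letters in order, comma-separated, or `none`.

D

A → no match
B → no match
C → no match
D → match
E → no match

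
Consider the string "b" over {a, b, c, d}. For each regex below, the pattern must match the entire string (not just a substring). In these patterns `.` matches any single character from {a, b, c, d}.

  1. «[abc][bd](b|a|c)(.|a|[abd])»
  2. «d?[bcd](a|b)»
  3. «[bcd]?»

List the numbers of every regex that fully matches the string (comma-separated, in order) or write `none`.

3

1 → no match
2 → no match
3 → match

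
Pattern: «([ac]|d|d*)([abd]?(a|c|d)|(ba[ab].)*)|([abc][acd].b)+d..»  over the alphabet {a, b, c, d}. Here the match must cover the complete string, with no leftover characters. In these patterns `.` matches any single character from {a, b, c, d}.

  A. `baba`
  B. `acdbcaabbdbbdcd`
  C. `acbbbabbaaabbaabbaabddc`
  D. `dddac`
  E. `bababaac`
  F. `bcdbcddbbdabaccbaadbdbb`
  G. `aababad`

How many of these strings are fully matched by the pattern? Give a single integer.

6

A. `baba` → match
B → match
C → match
D. `dddac` → match
E. `bababaac` → match
F → match
G. `aababad` → no match
Total matched: 6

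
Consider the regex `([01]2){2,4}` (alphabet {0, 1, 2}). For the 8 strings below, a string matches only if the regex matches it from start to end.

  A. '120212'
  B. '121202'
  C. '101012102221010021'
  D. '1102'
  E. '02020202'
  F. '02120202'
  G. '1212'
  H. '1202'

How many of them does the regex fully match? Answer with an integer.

A → match
B → match
C → no match — must end with '2'
D → no match
E → match
F → match
G → match
H → match
Total matched: 6

6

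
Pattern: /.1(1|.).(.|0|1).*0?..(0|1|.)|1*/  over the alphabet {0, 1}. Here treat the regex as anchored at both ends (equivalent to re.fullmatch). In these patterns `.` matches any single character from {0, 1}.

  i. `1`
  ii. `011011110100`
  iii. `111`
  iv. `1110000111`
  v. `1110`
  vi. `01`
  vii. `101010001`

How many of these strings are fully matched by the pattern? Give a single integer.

i → match
ii → match
iii → match
iv → match
v → no match
vi → no match
vii → no match
Total matched: 4

4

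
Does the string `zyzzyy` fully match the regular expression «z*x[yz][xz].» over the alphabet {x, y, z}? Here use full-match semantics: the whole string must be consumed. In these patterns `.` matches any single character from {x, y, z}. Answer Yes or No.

No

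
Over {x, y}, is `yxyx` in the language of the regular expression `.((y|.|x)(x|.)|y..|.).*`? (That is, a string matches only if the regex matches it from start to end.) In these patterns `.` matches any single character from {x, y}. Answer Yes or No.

Yes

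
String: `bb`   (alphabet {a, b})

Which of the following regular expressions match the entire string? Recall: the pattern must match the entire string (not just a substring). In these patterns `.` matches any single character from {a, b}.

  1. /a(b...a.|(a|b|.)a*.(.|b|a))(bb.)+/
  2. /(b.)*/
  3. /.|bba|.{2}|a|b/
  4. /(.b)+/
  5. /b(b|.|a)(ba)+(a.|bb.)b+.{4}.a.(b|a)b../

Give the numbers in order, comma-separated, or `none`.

1 → no match — must start with `a`
2 → match
3 → match
4 → match
5 → no match

2, 3, 4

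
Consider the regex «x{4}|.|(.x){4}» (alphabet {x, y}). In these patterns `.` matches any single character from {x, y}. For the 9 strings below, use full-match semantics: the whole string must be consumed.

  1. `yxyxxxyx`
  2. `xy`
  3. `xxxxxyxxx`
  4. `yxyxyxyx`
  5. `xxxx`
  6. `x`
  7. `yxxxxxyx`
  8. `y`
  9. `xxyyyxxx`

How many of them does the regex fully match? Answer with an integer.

6

1 → match
2 → no match
3 → no match
4 → match
5 → match
6 → match
7 → match
8 → match
9 → no match
Total matched: 6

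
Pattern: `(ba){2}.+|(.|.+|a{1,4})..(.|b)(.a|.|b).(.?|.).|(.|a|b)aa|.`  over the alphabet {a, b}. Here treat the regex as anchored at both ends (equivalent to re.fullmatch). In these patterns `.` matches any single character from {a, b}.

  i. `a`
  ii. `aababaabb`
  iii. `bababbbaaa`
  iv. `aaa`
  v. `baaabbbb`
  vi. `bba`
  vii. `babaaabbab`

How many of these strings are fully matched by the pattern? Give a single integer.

6

i → match
ii → match
iii → match
iv → match
v → match
vi → no match
vii → match
Total matched: 6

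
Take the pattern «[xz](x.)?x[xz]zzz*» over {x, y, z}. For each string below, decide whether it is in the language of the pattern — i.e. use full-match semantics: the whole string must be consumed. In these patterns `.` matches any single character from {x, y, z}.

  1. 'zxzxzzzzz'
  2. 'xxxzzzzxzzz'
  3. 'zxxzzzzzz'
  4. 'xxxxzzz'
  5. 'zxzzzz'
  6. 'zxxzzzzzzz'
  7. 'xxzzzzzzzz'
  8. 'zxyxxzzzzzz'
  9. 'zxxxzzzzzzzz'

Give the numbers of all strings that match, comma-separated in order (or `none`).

1. 'zxzxzzzzz' → match
2. 'xxxzzzzxzzz' → no match
3. 'zxxzzzzzz' → match
4. 'xxxxzzz' → match
5. 'zxzzzz' → match
6. 'zxxzzzzzzz' → match
7. 'xxzzzzzzzz' → match
8. 'zxyxxzzzzzz' → match
9. 'zxxxzzzzzzzz' → match

1, 3, 4, 5, 6, 7, 8, 9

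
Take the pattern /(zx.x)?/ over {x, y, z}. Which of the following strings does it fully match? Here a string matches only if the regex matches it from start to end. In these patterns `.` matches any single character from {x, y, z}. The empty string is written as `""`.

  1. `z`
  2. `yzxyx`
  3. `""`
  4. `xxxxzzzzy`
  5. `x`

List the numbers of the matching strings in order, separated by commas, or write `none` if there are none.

3

1 → no match
2 → no match
3 → match
4 → no match
5 → no match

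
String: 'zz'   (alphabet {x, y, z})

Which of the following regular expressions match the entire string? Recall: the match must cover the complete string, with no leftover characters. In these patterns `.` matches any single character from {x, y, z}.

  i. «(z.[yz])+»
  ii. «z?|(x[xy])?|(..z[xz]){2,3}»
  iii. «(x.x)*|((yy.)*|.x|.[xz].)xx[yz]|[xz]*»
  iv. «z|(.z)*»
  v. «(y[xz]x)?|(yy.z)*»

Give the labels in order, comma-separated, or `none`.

iii, iv

i → no match
ii → no match
iii → match
iv → match
v → no match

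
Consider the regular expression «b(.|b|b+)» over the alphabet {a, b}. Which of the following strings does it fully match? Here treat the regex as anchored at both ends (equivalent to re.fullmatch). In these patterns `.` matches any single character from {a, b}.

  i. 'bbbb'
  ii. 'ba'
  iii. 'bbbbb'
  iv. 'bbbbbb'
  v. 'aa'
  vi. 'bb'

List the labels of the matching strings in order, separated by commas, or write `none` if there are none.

i, ii, iii, iv, vi

i. 'bbbb' → match
ii. 'ba' → match
iii. 'bbbbb' → match
iv. 'bbbbbb' → match
v. 'aa' → no match — must start with 'b'
vi. 'bb' → match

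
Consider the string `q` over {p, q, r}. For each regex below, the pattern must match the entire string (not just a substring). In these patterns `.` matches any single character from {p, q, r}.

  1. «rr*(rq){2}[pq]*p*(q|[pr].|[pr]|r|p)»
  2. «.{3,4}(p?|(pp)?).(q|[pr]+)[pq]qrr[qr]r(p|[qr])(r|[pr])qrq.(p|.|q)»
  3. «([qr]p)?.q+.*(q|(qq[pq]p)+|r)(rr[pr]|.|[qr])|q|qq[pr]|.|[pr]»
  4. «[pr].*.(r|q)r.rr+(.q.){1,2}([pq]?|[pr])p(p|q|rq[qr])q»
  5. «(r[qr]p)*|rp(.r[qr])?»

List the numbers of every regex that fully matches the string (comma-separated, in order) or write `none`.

3

1 → no match — must start with `r`
2 → no match
3 → match
4 → no match
5 → no match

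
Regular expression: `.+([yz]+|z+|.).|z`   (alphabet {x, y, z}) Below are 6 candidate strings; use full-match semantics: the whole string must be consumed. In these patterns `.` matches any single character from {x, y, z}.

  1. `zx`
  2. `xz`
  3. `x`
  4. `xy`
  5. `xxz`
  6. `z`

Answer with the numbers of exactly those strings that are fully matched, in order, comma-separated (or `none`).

5, 6

1 → no match
2 → no match
3 → no match
4 → no match
5 → match
6 → match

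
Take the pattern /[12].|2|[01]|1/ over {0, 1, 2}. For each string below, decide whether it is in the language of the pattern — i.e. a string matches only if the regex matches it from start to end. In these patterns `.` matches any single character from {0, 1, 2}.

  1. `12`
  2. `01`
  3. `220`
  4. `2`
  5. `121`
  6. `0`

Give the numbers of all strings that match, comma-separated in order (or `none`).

1 → match
2 → no match
3 → no match
4 → match
5 → no match
6 → match

1, 4, 6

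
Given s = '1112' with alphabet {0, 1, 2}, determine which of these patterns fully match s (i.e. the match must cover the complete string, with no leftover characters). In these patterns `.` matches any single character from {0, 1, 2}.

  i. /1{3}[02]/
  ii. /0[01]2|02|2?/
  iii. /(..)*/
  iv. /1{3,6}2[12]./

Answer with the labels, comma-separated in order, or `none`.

i → match
ii → no match
iii → match
iv → no match

i, iii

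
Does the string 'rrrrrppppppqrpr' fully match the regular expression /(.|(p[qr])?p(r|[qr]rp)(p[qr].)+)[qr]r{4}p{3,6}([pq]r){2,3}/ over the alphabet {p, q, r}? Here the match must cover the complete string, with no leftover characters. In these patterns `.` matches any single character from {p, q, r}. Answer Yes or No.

No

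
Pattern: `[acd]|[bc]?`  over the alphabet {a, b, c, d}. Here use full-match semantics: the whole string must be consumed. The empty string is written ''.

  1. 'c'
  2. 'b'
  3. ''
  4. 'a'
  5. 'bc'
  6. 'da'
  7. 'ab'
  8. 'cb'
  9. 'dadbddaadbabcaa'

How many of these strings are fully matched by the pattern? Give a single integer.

4

1. 'c' → match
2. 'b' → match
3. '' → match
4. 'a' → match
5. 'bc' → no match
6. 'da' → no match
7. 'ab' → no match
8. 'cb' → no match
9 → no match
Total matched: 4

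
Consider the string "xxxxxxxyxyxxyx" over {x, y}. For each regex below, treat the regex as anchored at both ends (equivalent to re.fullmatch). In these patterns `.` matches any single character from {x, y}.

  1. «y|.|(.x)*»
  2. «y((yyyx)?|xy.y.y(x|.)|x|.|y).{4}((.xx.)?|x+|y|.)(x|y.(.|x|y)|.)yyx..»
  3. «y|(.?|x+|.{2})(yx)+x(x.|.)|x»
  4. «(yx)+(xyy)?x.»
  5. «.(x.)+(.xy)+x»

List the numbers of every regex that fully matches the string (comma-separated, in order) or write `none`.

5

1 → no match
2 → no match — must start with "y"
3 → no match
4 → no match — must start with "yx"
5 → match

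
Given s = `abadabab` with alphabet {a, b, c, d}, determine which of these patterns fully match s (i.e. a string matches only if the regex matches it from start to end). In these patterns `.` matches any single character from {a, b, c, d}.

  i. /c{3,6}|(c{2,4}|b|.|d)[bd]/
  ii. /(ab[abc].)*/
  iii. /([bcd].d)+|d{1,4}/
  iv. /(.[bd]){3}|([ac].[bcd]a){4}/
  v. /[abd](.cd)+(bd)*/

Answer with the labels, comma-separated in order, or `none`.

ii

i → no match
ii → match
iii → no match — must end with `d`
iv → no match
v → no match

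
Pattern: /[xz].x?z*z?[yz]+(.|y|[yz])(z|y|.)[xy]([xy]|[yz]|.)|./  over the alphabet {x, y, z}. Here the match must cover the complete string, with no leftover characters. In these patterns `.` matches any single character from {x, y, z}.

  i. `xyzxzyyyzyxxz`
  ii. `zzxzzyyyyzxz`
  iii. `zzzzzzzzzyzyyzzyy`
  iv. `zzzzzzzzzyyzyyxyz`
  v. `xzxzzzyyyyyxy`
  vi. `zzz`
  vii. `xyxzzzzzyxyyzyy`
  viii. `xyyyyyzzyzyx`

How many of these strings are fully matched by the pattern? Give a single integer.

i → no match
ii → match
iii → match
iv → match
v → match
vi → no match
vii → no match
viii → match
Total matched: 5

5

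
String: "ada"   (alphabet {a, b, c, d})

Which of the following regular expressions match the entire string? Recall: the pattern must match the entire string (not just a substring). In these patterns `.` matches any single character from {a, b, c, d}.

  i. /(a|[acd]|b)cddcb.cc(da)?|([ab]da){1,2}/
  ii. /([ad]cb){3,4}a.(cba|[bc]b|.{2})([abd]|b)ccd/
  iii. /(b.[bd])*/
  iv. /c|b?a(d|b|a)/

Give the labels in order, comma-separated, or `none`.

i

i → match
ii → no match — must end with "ccd"
iii → no match
iv → no match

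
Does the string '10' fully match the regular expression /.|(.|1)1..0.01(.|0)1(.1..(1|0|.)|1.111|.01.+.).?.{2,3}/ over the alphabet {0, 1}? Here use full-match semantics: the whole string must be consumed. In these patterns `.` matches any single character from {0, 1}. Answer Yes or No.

No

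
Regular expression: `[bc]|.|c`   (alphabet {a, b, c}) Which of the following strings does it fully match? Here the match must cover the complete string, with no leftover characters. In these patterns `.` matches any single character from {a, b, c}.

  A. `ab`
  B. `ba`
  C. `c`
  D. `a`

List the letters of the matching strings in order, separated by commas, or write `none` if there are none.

C, D

A → no match
B → no match
C → match
D → match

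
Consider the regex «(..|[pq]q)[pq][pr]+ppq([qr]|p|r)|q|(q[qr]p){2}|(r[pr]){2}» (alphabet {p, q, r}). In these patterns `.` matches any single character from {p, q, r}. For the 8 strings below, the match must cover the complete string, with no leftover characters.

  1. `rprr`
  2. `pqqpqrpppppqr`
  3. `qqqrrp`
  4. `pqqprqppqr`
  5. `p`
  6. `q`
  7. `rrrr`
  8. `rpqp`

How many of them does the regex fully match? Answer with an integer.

1 → match
2 → no match
3 → no match
4 → no match
5 → no match
6 → match
7 → match
8 → no match
Total matched: 3

3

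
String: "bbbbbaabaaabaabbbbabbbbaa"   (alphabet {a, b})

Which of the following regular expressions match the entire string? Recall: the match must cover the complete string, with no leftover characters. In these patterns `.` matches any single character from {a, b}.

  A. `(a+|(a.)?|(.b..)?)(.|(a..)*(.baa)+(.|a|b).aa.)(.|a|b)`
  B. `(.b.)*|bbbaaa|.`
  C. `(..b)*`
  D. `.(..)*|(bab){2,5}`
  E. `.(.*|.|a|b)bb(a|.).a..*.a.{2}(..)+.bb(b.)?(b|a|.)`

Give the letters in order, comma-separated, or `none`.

A → no match
B → no match
C → no match
D → match
E → match

D, E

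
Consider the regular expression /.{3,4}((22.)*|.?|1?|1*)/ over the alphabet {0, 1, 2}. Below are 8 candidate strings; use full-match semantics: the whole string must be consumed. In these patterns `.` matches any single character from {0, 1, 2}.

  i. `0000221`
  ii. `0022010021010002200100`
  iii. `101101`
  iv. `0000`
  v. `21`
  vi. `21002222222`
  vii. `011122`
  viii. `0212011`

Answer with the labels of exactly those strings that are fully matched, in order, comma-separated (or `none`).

i → match
ii → no match
iii → no match
iv → match
v → no match
vi → no match
vii → no match
viii → no match

i, iv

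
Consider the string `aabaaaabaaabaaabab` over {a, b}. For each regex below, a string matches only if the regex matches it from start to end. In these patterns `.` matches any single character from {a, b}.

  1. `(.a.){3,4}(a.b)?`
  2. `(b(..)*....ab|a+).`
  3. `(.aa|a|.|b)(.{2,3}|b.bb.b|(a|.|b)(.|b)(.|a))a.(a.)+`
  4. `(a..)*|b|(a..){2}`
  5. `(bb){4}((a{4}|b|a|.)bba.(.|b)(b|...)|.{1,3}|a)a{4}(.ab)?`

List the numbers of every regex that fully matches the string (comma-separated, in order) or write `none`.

3

1 → no match
2 → no match
3 → match
4 → no match
5 → no match — must start with `bb`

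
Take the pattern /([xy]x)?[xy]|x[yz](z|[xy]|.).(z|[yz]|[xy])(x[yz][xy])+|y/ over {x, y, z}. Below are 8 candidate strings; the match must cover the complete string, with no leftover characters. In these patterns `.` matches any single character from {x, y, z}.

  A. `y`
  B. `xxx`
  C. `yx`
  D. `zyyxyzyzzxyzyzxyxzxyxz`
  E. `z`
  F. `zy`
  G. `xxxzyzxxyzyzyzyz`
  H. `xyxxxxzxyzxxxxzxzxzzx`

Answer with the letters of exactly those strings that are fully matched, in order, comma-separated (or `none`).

A. `y` → match
B. `xxx` → match
C. `yx` → no match
D → no match
E. `z` → no match
F. `zy` → no match
G → no match
H → no match

A, B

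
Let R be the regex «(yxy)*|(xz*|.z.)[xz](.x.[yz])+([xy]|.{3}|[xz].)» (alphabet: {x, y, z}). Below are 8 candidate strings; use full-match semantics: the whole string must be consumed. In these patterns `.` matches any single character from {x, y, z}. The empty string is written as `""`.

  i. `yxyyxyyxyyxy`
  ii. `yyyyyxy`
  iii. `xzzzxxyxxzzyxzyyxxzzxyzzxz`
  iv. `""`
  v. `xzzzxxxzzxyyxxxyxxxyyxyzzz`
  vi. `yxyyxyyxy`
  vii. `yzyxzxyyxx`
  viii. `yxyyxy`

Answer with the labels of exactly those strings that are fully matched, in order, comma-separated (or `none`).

i → match
ii → no match
iii → match
iv → match
v → match
vi → match
vii → match
viii → match

i, iii, iv, v, vi, vii, viii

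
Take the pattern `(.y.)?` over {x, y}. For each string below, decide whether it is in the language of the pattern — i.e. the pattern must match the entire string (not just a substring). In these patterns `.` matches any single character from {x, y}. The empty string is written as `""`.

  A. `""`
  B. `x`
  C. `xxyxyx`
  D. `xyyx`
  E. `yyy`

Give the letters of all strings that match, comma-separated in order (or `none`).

A, E

A → match
B → no match
C → no match
D → no match
E → match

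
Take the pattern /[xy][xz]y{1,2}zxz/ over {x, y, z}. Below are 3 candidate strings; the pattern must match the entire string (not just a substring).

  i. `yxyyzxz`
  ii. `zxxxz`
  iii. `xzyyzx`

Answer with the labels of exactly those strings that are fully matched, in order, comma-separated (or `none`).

i → match
ii → no match — must end with `yzxz`
iii → no match — must end with `yzxz`

i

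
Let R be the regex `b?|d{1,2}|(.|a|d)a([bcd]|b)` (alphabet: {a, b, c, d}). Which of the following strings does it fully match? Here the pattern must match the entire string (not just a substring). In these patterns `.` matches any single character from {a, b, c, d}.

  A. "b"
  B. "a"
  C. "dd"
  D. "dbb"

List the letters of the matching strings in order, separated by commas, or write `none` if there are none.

A → match
B → no match
C → match
D → no match

A, C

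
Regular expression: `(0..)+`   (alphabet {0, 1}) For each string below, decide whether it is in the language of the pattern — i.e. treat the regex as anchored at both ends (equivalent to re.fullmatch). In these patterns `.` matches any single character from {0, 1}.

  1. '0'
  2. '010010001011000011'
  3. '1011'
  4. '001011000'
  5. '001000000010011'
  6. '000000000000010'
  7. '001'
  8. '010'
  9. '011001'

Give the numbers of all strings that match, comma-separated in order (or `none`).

1 → no match
2 → match
3 → no match — must start with '0'
4 → match
5 → match
6 → match
7 → match
8 → match
9 → match

2, 4, 5, 6, 7, 8, 9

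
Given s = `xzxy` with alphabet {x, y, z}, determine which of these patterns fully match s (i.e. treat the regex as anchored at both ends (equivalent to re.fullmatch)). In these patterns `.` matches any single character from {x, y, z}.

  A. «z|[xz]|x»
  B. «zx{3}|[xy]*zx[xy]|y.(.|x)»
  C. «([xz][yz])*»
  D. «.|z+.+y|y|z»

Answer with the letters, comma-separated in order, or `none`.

A → no match
B → match
C → match
D → no match

B, C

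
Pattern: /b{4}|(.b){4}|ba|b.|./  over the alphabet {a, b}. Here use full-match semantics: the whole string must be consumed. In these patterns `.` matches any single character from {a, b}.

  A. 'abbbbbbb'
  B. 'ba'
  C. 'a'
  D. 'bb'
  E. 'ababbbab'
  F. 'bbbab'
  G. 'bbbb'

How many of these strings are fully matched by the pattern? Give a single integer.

A → match
B → match
C → match
D → match
E → match
F → no match
G → match
Total matched: 6

6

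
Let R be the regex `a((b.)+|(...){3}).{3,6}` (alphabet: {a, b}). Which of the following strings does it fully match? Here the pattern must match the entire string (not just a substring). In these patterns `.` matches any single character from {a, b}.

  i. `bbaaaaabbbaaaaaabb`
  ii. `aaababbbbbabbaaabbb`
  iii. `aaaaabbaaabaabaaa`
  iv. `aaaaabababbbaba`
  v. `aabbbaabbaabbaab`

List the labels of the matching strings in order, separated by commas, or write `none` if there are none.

i → no match — must start with `a`
ii → no match
iii → no match
iv → match
v → match

iv, v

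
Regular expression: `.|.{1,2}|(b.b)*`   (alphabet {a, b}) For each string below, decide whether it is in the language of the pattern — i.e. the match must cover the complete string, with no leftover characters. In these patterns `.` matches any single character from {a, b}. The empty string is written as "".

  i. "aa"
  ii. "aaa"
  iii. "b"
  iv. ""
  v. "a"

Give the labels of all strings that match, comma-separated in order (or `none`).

i, iii, iv, v

i → match
ii → no match
iii → match
iv → match
v → match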